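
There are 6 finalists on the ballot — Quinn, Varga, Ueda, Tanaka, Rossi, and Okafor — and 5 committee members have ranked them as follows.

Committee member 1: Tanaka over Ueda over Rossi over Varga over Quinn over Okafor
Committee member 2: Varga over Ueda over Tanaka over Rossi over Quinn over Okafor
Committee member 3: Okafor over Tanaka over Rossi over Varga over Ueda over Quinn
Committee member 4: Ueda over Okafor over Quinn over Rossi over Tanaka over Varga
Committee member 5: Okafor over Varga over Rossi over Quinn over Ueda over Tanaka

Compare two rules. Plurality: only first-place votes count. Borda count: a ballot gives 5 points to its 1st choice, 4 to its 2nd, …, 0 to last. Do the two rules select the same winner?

Plurality first-place counts: Quinn 0, Varga 1, Ueda 1, Tanaka 1, Rossi 0, Okafor 2 → Okafor.
Borda totals: Quinn 7, Varga 13, Ueda 15, Tanaka 13, Rossi 13, Okafor 14 → Ueda.
The two rules disagree: plurality picks Okafor, Borda picks Ueda.

No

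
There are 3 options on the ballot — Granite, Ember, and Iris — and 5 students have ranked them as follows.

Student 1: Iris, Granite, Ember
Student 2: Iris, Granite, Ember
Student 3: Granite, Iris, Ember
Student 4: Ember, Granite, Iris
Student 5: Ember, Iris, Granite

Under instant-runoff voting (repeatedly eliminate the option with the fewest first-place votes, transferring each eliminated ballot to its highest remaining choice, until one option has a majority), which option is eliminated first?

Round 1: Ember 2, Iris 2, Granite 1. Granite has the fewest and is eliminated.
Round 2: Iris 3, Ember 2. Iris has a majority.

Granite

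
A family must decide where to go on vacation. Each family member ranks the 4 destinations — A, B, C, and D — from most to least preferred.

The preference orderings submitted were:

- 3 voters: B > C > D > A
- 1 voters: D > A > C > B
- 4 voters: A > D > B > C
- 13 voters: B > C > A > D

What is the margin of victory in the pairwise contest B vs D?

11

Ballots ranking B above D: 3+13 = 16.
Ballots ranking D above B: 1+4 = 5.
B wins 16–5, a margin of 11.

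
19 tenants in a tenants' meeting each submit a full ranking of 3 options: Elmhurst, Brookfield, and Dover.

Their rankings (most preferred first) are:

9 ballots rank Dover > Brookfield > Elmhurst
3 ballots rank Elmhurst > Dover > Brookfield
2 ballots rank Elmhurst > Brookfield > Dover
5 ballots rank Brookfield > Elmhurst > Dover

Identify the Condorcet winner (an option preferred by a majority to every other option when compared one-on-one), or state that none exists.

There is no Condorcet winner

Head-to-head results (19 voters total):
Elmhurst vs Brookfield: Brookfield wins 14–5.
Elmhurst vs Dover: Elmhurst wins 10–9.
Brookfield vs Dover: Dover wins 12–7.
No candidate beats all others: Elmhurst beats Dover beats Brookfield beats Elmhurst, a majority cycle.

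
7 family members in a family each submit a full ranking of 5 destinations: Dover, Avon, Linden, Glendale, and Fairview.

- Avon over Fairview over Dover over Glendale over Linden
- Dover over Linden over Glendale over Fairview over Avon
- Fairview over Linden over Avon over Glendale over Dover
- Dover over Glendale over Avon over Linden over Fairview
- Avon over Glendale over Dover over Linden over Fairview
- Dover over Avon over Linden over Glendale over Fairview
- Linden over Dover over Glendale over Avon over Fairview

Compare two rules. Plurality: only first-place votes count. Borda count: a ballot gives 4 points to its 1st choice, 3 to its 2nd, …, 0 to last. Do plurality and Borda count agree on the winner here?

Plurality first-place counts: Dover 3, Avon 2, Linden 1, Glendale 0, Fairview 1 → Dover.
Borda totals: Dover 19, Avon 16, Linden 14, Glendale 13, Fairview 8 → Dover.
The two rules agree on Dover.

Yes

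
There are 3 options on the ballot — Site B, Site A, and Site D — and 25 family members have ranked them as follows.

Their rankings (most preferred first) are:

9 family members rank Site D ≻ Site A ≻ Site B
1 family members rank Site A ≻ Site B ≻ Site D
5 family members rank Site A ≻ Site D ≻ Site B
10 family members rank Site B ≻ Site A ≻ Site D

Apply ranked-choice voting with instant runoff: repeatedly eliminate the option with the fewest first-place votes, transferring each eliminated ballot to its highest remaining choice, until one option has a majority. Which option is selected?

Site D

Round 1: Site B 10, Site D 9, Site A 6. Site A has the fewest and is eliminated.
Round 2: Site D 14, Site B 11. Site D has a majority.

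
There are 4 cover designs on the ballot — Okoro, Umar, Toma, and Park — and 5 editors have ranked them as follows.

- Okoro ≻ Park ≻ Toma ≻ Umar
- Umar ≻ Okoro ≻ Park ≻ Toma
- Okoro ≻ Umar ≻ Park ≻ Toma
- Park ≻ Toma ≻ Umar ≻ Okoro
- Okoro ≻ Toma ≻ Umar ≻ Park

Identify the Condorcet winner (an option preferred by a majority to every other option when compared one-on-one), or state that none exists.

Okoro

Head-to-head results (5 voters total):
Okoro vs Umar: Okoro wins 3–2.
Okoro vs Toma: Okoro wins 4–1.
Okoro vs Park: Okoro wins 4–1.
Umar vs Toma: Toma wins 3–2.
Umar vs Park: Umar wins 3–2.
Toma vs Park: Park wins 4–1.
Okoro beats each rival — Umar (3–2), Toma (4–1), Park (4–1) — so Okoro is the Condorcet winner.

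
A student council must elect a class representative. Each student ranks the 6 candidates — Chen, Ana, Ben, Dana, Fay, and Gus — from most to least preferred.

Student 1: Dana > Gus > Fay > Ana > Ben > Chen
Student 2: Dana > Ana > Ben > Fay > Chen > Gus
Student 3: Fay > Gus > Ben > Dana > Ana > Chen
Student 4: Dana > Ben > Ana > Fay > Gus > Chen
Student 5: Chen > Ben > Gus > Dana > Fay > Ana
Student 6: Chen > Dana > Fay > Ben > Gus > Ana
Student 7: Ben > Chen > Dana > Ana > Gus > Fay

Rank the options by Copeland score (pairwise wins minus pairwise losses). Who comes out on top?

Dana

Pairwise results:
  Chen vs Ana: Ana wins 4–3.
  Chen vs Ben: Ben wins 5–2.
  Chen vs Dana: Dana wins 4–3.
  Chen vs Fay: Fay wins 4–3.
  Chen vs Gus: Chen wins 4–3.
  Ana vs Ben: Ben wins 5–2.
  Ana vs Dana: Dana wins 7–0.
  Ana vs Fay: Fay wins 4–3.
  Ana vs Gus: Gus wins 4–3.
  Ben vs Dana: Dana wins 4–3.
  Ben vs Fay: Ben wins 4–3.
  Ben vs Gus: Ben wins 5–2.
  Dana vs Fay: Dana wins 6–1.
  Dana vs Gus: Dana wins 5–2.
  Fay vs Gus: Fay wins 4–3.
Copeland scores (wins − losses):
  Chen: 1 − 4 = -3
  Ana: 1 − 4 = -3
  Ben: 4 − 1 = 3
  Dana: 5 − 0 = 5
  Fay: 3 − 2 = 1
  Gus: 1 − 4 = -3
Dana has the best Copeland score.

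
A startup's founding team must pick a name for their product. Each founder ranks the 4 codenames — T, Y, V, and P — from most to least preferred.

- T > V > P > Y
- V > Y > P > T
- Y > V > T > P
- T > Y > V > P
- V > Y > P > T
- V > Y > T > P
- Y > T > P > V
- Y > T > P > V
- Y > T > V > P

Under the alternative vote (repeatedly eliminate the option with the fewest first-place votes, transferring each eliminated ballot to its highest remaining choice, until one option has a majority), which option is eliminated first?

P

Round 1: Y 4, V 3, T 2, P 0. P has the fewest and is eliminated.
Round 2: Y 4, V 3, T 2. T has the fewest and is eliminated.
Round 3: Y 5, V 4. Y has a majority.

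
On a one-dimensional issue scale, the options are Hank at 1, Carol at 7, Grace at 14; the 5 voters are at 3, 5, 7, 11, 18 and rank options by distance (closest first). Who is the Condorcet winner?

With single-peaked preferences on a line, the Condorcet winner is the candidate closest to the median voter.
The median voter (position 7) is closest to Carol at 7.
Check: Carol vs Grace — voters closer to Carol: 3 of 5.

Carol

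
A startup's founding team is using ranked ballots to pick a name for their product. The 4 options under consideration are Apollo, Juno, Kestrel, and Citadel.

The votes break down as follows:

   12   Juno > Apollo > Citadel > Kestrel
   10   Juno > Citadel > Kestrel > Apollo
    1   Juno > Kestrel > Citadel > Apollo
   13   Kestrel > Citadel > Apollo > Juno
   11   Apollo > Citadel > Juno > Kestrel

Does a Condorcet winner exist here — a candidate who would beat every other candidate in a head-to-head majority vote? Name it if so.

Citadel

Head-to-head results (47 voters total):
Apollo vs Juno: Apollo wins 24–23.
Apollo vs Kestrel: Kestrel wins 24–23.
Apollo vs Citadel: Citadel wins 24–23.
Juno vs Kestrel: Juno wins 34–13.
Juno vs Citadel: Citadel wins 24–23.
Kestrel vs Citadel: Citadel wins 33–14.
Citadel beats each rival — Apollo (24–23), Juno (24–23), Kestrel (33–14) — so Citadel is the Condorcet winner.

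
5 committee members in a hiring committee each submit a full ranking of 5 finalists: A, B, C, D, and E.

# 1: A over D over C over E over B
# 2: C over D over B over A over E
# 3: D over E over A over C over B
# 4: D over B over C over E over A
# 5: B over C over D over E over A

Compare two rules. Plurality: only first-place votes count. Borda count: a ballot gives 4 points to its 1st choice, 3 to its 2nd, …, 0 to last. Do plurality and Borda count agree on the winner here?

Yes

Plurality first-place counts: A 1, B 1, C 1, D 2, E 0 → D.
Borda totals: A 7, B 9, C 12, D 16, E 6 → D.
The two rules agree on D.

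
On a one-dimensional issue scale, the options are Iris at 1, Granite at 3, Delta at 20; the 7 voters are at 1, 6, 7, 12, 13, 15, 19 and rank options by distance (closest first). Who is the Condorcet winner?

Delta

With single-peaked preferences on a line, the Condorcet winner is the candidate closest to the median voter.
The median voter (position 12) is closest to Delta at 20.
Check: Delta vs Iris — voters closer to Delta: 4 of 7.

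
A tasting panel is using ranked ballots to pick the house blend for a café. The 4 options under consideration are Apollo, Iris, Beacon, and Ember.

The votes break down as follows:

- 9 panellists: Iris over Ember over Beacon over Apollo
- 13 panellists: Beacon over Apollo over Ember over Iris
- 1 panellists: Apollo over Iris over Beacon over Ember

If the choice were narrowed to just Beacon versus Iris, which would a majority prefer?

Ballots ranking Beacon above Iris: 13.
Ballots ranking Iris above Beacon: 9+1 = 10.
Beacon wins the head-to-head, 13–10.

Beacon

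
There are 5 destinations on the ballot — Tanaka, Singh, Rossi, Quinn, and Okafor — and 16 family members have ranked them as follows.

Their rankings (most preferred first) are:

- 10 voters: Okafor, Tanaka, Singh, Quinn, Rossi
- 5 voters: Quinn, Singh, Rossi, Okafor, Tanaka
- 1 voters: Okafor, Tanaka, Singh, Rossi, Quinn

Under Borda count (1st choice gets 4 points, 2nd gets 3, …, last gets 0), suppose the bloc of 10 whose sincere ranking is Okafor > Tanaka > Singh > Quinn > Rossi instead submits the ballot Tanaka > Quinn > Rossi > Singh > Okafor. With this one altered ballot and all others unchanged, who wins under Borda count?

Borda totals with the altered ballot: Tanaka 43, Singh 27, Rossi 31, Quinn 50, Okafor 9.
The switch changes the winner from Okafor to Quinn.

Quinn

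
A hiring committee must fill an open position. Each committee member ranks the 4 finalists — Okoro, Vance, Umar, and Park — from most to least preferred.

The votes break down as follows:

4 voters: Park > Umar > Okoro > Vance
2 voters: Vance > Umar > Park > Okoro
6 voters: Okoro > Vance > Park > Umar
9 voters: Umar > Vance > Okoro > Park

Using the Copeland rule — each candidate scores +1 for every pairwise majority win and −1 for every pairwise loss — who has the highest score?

Pairwise results:
  Okoro vs Vance: Vance wins 11–10.
  Okoro vs Umar: Umar wins 15–6.
  Okoro vs Park: Okoro wins 15–6.
  Vance vs Umar: Umar wins 13–8.
  Vance vs Park: Vance wins 17–4.
  Umar vs Park: Umar wins 11–10.
Copeland scores (wins − losses):
  Okoro: 1 − 2 = -1
  Vance: 2 − 1 = 1
  Umar: 3 − 0 = 3
  Park: 0 − 3 = -3
Umar has the best Copeland score.

Umar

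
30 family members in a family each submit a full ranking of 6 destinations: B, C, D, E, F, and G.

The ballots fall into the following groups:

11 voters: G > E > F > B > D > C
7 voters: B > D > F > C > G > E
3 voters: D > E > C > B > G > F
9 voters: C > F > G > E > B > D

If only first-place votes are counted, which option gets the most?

G

First-place vote totals:
  B: 7
  C: 9
  D: 3
  E: 0
  F: 0
  G: 11
G has the most first-place votes.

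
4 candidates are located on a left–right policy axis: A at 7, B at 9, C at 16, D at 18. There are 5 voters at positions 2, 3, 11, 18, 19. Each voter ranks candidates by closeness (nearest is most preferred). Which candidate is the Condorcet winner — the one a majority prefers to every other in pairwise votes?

With single-peaked preferences on a line, the Condorcet winner is the candidate closest to the median voter.
The median voter (position 11) is closest to B at 9.
Check: B vs C — voters closer to B: 3 of 5.

B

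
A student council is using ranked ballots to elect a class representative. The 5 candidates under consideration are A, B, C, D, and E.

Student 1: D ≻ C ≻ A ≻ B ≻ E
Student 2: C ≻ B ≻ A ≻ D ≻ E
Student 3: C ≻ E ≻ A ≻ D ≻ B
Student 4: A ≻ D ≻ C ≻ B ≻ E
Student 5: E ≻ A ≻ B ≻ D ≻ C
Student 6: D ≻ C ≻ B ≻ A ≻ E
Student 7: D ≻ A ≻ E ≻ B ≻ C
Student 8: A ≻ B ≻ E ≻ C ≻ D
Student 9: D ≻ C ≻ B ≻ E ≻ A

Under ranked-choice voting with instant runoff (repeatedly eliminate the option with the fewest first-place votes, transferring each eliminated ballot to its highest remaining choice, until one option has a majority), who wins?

A

Round 1: D 4, A 2, C 2, E 1, B 0. B has the fewest and is eliminated.
Round 2: D 4, A 2, C 2, E 1. E has the fewest and is eliminated.
Round 3: D 4, A 3, C 2. C has the fewest and is eliminated.
Round 4: A 5, D 4. A has a majority.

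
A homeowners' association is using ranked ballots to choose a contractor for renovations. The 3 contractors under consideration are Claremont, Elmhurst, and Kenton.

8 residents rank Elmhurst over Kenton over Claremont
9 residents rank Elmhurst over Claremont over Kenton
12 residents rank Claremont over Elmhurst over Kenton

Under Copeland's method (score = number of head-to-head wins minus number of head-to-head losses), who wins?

Elmhurst

Pairwise results:
  Claremont vs Elmhurst: Elmhurst wins 17–12.
  Claremont vs Kenton: Claremont wins 21–8.
  Elmhurst vs Kenton: Elmhurst wins 29–0.
Copeland scores (wins − losses):
  Claremont: 1 − 1 = 0
  Elmhurst: 2 − 0 = 2
  Kenton: 0 − 2 = -2
Elmhurst has the best Copeland score.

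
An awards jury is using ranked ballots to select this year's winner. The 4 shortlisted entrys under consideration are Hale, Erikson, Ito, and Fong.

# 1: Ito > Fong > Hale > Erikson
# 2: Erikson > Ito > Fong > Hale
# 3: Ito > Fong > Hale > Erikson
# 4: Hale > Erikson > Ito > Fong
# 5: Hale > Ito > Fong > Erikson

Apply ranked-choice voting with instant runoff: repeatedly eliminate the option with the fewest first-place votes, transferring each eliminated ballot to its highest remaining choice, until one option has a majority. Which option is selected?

Ito

Round 1: Hale 2, Ito 2, Erikson 1, Fong 0. Fong has the fewest and is eliminated.
Round 2: Hale 2, Ito 2, Erikson 1. Erikson has the fewest and is eliminated.
Round 3: Ito 3, Hale 2. Ito has a majority.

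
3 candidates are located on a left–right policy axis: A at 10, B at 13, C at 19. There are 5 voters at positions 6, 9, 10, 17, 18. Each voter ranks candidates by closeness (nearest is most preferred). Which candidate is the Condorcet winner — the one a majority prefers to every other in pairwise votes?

A

With single-peaked preferences on a line, the Condorcet winner is the candidate closest to the median voter.
The median voter (position 10) is closest to A at 10.
Check: A vs C — voters closer to A: 3 of 5.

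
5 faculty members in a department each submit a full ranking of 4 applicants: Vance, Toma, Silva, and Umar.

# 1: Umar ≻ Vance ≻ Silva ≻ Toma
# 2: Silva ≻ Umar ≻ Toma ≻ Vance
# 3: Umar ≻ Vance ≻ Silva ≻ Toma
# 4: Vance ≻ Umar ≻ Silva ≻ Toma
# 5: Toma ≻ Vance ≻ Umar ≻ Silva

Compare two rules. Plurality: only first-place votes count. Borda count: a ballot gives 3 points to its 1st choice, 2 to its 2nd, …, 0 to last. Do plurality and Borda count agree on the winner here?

Plurality first-place counts: Vance 1, Toma 1, Silva 1, Umar 2 → Umar.
Borda totals: Vance 9, Toma 4, Silva 6, Umar 11 → Umar.
The two rules agree on Umar.

Yes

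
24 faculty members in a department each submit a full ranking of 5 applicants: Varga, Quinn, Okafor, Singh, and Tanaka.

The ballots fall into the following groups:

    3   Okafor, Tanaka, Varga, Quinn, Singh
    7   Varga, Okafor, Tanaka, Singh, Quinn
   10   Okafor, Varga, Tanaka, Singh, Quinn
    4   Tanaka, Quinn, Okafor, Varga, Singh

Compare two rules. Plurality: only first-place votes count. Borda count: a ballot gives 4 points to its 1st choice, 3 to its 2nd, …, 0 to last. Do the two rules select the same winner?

Yes

Plurality first-place counts: Varga 7, Quinn 0, Okafor 13, Singh 0, Tanaka 4 → Okafor.
Borda totals: Varga 68, Quinn 15, Okafor 81, Singh 17, Tanaka 59 → Okafor.
The two rules agree on Okafor.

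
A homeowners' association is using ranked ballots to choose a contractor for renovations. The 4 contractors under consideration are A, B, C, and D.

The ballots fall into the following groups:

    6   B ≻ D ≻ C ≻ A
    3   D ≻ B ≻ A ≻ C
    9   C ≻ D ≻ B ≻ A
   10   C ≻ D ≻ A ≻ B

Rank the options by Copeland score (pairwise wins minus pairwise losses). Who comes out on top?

C

Pairwise results:
  A vs B: B wins 18–10.
  A vs C: C wins 25–3.
  A vs D: D wins 28–0.
  B vs C: C wins 19–9.
  B vs D: D wins 22–6.
  C vs D: C wins 19–9.
Copeland scores (wins − losses):
  A: 0 − 3 = -3
  B: 1 − 2 = -1
  C: 3 − 0 = 3
  D: 2 − 1 = 1
C has the best Copeland score.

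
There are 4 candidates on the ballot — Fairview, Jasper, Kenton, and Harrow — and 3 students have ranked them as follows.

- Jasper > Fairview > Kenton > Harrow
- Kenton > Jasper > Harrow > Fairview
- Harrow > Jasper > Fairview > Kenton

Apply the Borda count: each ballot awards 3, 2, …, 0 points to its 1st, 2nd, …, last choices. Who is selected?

Borda scores:
  Fairview: 2 + 0 + 1 = 3
  Jasper: 3 + 2 + 2 = 7
  Kenton: 1 + 3 + 0 = 4
  Harrow: 0 + 1 + 3 = 4
Jasper has the highest total.

Jasper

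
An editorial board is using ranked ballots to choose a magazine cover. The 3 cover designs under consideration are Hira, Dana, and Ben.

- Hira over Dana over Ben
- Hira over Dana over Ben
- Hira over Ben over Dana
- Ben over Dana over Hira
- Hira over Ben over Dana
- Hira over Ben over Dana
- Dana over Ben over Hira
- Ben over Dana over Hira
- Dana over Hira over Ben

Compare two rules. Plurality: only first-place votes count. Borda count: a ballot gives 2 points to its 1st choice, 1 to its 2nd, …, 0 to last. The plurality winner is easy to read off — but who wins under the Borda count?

Plurality first-place counts: Hira 5, Dana 2, Ben 2 → Hira.
Borda totals: Hira 11, Dana 8, Ben 8 → Hira.

Hira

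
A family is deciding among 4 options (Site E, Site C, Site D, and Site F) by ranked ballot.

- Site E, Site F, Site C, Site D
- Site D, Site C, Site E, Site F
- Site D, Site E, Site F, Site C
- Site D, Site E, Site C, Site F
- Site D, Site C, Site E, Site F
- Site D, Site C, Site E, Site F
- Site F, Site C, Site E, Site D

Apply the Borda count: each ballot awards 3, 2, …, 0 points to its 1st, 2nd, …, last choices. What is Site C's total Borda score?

10

Borda scores:
  Site E: 3 + 1 + 2 + 2 + 1 + 1 + 1 = 11
  Site C: 1 + 2 + 0 + 1 + 2 + 2 + 2 = 10
  Site D: 0 + 3 + 3 + 3 + 3 + 3 + 0 = 15
  Site F: 2 + 0 + 1 + 0 + 0 + 0 + 3 = 6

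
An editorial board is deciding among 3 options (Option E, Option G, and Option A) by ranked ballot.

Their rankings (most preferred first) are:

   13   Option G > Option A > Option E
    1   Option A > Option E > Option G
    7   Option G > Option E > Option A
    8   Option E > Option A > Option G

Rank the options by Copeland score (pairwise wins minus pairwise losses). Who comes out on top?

Pairwise results:
  Option E vs Option G: Option G wins 20–9.
  Option E vs Option A: Option E wins 15–14.
  Option G vs Option A: Option G wins 20–9.
Copeland scores (wins − losses):
  Option E: 1 − 1 = 0
  Option G: 2 − 0 = 2
  Option A: 0 − 2 = -2
Option G has the best Copeland score.

Option G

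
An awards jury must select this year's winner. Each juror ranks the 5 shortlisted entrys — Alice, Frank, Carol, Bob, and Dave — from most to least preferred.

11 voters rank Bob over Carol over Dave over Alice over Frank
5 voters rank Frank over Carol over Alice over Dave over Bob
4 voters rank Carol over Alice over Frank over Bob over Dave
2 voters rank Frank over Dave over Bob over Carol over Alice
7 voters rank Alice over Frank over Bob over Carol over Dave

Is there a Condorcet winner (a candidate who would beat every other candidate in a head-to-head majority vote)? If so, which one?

There is no Condorcet winner

Head-to-head results (29 voters total):
Alice vs Frank: Alice wins 22–7.
Alice vs Carol: Carol wins 22–7.
Alice vs Bob: Alice wins 16–13.
Alice vs Dave: Alice wins 16–13.
Frank vs Carol: Carol wins 15–14.
Frank vs Bob: Frank wins 18–11.
Frank vs Dave: Frank wins 18–11.
Carol vs Bob: Bob wins 20–9.
Carol vs Dave: Carol wins 27–2.
Bob vs Dave: Bob wins 22–7.
No candidate beats all others: Alice beats Bob beats Carol beats Alice, a majority cycle.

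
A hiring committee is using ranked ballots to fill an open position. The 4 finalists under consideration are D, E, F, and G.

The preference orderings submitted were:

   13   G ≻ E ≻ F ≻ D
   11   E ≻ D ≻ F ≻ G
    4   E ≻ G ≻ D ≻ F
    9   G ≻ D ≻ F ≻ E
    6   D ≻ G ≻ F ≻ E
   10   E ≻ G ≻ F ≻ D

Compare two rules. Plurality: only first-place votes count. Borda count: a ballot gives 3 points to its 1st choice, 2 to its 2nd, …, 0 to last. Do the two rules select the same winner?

Plurality first-place counts: D 6, E 25, F 0, G 22 → E.
Borda totals: D 62, E 101, F 49, G 106 → G.
The two rules disagree: plurality picks E, Borda picks G.

No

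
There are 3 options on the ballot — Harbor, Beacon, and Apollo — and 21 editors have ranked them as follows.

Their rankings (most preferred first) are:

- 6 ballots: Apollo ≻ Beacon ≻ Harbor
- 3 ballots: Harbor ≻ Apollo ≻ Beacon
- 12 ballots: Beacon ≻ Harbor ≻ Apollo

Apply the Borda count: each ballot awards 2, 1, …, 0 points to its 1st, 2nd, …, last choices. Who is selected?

Borda scores:
  Harbor: 6·0 + 3·2 + 12·1 = 18
  Beacon: 6·1 + 3·0 + 12·2 = 30
  Apollo: 6·2 + 3·1 + 12·0 = 15
Beacon has the highest total.

Beacon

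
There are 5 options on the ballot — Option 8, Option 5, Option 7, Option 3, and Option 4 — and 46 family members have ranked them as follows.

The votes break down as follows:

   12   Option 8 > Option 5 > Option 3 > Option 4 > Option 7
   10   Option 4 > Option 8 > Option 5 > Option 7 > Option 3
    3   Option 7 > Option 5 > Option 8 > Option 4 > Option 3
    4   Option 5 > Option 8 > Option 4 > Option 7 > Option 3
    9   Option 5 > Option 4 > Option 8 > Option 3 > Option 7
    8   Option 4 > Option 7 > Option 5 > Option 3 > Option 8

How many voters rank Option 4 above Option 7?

Ballots ranking Option 4 above Option 7: 12+10+4+9+8 = 43.
Ballots ranking Option 7 above Option 4: 3.
So 43 of 46 voters prefer Option 4 to Option 7.

43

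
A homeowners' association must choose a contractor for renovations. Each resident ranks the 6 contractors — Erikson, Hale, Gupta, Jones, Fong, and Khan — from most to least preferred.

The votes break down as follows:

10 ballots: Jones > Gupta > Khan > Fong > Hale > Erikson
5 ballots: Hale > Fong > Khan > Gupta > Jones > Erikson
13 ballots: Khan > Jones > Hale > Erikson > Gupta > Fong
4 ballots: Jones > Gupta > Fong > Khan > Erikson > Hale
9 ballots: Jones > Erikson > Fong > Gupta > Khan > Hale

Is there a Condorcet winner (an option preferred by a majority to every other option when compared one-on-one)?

Head-to-head results (41 voters total):
Erikson vs Hale: Hale wins 28–13.
Erikson vs Gupta: Erikson wins 22–19.
Erikson vs Jones: Jones wins 41–0.
Erikson vs Fong: Erikson wins 22–19.
Erikson vs Khan: Khan wins 32–9.
Hale vs Gupta: Gupta wins 23–18.
Hale vs Jones: Jones wins 36–5.
Hale vs Fong: Fong wins 23–18.
Hale vs Khan: Khan wins 36–5.
Gupta vs Jones: Jones wins 36–5.
Gupta vs Fong: Gupta wins 27–14.
Gupta vs Khan: Gupta wins 23–18.
Jones vs Fong: Jones wins 36–5.
Jones vs Khan: Jones wins 23–18.
Fong vs Khan: Khan wins 23–18.
Jones beats each rival — Erikson (41–0), Hale (36–5), Gupta (36–5), Fong (36–5), Khan (23–18) — so Jones is the Condorcet winner.

Yes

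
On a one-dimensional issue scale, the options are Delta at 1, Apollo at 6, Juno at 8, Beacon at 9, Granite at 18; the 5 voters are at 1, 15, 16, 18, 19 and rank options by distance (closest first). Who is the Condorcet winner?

With single-peaked preferences on a line, the Condorcet winner is the candidate closest to the median voter.
The median voter (position 16) is closest to Granite at 18.
Check: Granite vs Apollo — voters closer to Granite: 4 of 5.

Granite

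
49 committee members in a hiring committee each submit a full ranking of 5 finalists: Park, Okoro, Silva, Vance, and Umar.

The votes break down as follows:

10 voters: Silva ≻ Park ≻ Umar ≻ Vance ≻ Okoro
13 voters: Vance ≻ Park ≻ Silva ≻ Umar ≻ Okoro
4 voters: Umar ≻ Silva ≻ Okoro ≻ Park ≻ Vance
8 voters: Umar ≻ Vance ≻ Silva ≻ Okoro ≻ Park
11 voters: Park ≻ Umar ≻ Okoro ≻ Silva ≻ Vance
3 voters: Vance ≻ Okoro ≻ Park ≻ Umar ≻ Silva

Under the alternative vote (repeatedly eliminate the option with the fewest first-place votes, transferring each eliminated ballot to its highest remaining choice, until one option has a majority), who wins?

Park

Round 1: Vance 16, Umar 12, Park 11, Silva 10, Okoro 0. Okoro has the fewest and is eliminated.
Round 2: Vance 16, Umar 12, Park 11, Silva 10. Silva has the fewest and is eliminated.
Round 3: Park 21, Vance 16, Umar 12. Umar has the fewest and is eliminated.
Round 4: Park 25, Vance 24. Park has a majority.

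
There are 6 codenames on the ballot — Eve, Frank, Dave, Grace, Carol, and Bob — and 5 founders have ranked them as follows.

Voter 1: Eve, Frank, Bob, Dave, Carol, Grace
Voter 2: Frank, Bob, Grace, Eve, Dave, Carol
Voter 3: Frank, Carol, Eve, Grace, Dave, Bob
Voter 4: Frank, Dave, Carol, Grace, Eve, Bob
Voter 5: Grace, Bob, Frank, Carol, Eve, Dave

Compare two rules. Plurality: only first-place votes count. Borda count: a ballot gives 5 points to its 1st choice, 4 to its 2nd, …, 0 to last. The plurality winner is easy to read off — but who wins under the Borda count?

Plurality first-place counts: Eve 1, Frank 3, Dave 0, Grace 1, Carol 0, Bob 0 → Frank.
Borda totals: Eve 12, Frank 22, Dave 8, Grace 12, Carol 10, Bob 11 → Frank.

Frank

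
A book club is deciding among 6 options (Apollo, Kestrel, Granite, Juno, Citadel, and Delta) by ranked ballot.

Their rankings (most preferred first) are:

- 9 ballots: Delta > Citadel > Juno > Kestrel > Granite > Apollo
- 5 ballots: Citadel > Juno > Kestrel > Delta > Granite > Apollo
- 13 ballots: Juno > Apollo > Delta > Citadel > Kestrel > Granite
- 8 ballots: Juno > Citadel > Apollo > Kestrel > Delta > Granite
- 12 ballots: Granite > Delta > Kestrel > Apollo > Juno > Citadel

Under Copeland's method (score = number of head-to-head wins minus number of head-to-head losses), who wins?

Pairwise results:
  Apollo vs Kestrel: Kestrel wins 26–21.
  Apollo vs Granite: Granite wins 26–21.
  Apollo vs Juno: Juno wins 35–12.
  Apollo vs Citadel: Apollo wins 25–22.
  Apollo vs Delta: Delta wins 26–21.
  Kestrel vs Granite: Kestrel wins 35–12.
  Kestrel vs Juno: Juno wins 35–12.
  Kestrel vs Citadel: Citadel wins 35–12.
  Kestrel vs Delta: Delta wins 34–13.
  Granite vs Juno: Juno wins 35–12.
  Granite vs Citadel: Citadel wins 35–12.
  Granite vs Delta: Delta wins 35–12.
  Juno vs Citadel: Juno wins 33–14.
  Juno vs Delta: Juno wins 26–21.
  Citadel vs Delta: Delta wins 34–13.
Copeland scores (wins − losses):
  Apollo: 1 − 4 = -3
  Kestrel: 2 − 3 = -1
  Granite: 1 − 4 = -3
  Juno: 5 − 0 = 5
  Citadel: 2 − 3 = -1
  Delta: 4 − 1 = 3
Juno has the best Copeland score.

Juno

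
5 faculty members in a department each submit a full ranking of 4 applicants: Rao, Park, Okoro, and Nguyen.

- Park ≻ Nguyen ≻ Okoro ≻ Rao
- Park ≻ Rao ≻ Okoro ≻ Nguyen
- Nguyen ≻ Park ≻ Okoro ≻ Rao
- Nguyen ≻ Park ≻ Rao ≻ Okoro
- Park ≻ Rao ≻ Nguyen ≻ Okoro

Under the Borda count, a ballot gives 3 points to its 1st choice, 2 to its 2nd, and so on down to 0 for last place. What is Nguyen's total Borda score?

9

Borda scores:
  Rao: 0 + 2 + 0 + 1 + 2 = 5
  Park: 3 + 3 + 2 + 2 + 3 = 13
  Okoro: 1 + 1 + 1 + 0 + 0 = 3
  Nguyen: 2 + 0 + 3 + 3 + 1 = 9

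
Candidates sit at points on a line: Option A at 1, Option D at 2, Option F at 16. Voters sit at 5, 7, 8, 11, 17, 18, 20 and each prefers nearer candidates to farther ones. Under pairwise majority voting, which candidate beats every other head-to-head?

With single-peaked preferences on a line, the Condorcet winner is the candidate closest to the median voter.
The median voter (position 11) is closest to Option F at 16.
Check: Option F vs Option D — voters closer to Option F: 4 of 7.

Option F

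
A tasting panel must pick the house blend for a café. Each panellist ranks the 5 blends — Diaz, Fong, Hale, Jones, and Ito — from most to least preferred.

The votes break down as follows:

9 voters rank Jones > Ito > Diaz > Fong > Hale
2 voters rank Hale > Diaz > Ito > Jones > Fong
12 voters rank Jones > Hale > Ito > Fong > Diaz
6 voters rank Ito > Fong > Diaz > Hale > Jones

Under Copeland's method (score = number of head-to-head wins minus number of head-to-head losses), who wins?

Jones

Pairwise results:
  Diaz vs Fong: Fong wins 18–11.
  Diaz vs Hale: Diaz wins 15–14.
  Diaz vs Jones: Jones wins 21–8.
  Diaz vs Ito: Ito wins 27–2.
  Fong vs Hale: Fong wins 15–14.
  Fong vs Jones: Jones wins 23–6.
  Fong vs Ito: Ito wins 29–0.
  Hale vs Jones: Jones wins 21–8.
  Hale vs Ito: Ito wins 15–14.
  Jones vs Ito: Jones wins 21–8.
Copeland scores (wins − losses):
  Diaz: 1 − 3 = -2
  Fong: 2 − 2 = 0
  Hale: 0 − 4 = -4
  Jones: 4 − 0 = 4
  Ito: 3 − 1 = 2
Jones has the best Copeland score.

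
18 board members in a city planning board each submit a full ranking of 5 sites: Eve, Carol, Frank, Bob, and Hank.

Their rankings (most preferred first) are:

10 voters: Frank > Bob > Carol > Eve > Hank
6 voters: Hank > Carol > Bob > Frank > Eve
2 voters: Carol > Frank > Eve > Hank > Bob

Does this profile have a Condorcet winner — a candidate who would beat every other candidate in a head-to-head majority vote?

Yes

Head-to-head results (18 voters total):
Eve vs Carol: Carol wins 18–0.
Eve vs Frank: Frank wins 18–0.
Eve vs Bob: Bob wins 16–2.
Eve vs Hank: Eve wins 12–6.
Carol vs Frank: Frank wins 10–8.
Carol vs Bob: Bob wins 10–8.
Carol vs Hank: Carol wins 12–6.
Frank vs Bob: Frank wins 12–6.
Frank vs Hank: Frank wins 12–6.
Bob vs Hank: Bob wins 10–8.
Frank beats each rival — Eve (18–0), Carol (10–8), Bob (12–6), Hank (12–6) — so Frank is the Condorcet winner.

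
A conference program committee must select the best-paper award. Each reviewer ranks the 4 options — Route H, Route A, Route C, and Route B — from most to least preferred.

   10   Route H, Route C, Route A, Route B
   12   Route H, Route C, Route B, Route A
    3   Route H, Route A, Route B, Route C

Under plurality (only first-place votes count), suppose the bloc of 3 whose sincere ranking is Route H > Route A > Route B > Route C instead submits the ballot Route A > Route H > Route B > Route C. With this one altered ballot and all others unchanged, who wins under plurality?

Route H

First-place totals with the altered ballot: Route H 22, Route A 3, Route C 0, Route B 0.
The winner is unchanged: still Route H.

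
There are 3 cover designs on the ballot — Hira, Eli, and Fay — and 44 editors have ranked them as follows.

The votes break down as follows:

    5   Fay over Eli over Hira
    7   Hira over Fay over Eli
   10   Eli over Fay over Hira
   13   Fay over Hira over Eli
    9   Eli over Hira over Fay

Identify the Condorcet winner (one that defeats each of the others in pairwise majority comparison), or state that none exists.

Fay

Head-to-head results (44 voters total):
Hira vs Eli: Eli wins 24–20.
Hira vs Fay: Fay wins 28–16.
Eli vs Fay: Fay wins 25–19.
Fay beats each rival — Hira (28–16), Eli (25–19) — so Fay is the Condorcet winner.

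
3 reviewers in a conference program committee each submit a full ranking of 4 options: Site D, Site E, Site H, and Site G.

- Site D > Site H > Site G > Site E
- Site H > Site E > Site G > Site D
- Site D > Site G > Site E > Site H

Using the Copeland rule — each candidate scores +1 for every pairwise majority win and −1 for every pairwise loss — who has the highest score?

Pairwise results:
  Site D vs Site E: Site D wins 2–1.
  Site D vs Site H: Site D wins 2–1.
  Site D vs Site G: Site D wins 2–1.
  Site E vs Site H: Site H wins 2–1.
  Site E vs Site G: Site G wins 2–1.
  Site H vs Site G: Site H wins 2–1.
Copeland scores (wins − losses):
  Site D: 3 − 0 = 3
  Site E: 0 − 3 = -3
  Site H: 2 − 1 = 1
  Site G: 1 − 2 = -1
Site D has the best Copeland score.

Site D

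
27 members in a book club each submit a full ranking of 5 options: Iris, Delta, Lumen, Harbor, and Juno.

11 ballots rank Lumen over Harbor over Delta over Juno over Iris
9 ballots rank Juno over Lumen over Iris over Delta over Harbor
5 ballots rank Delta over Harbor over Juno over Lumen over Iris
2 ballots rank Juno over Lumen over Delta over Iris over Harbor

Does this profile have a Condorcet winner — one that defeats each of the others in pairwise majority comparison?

Head-to-head results (27 voters total):
Iris vs Delta: Delta wins 18–9.
Iris vs Lumen: Lumen wins 27–0.
Iris vs Harbor: Harbor wins 16–11.
Iris vs Juno: Juno wins 27–0.
Delta vs Lumen: Lumen wins 22–5.
Delta vs Harbor: Delta wins 16–11.
Delta vs Juno: Delta wins 16–11.
Lumen vs Harbor: Lumen wins 22–5.
Lumen vs Juno: Juno wins 16–11.
Harbor vs Juno: Harbor wins 16–11.
No candidate beats all others: Delta beats Juno beats Lumen beats Delta, a majority cycle.

No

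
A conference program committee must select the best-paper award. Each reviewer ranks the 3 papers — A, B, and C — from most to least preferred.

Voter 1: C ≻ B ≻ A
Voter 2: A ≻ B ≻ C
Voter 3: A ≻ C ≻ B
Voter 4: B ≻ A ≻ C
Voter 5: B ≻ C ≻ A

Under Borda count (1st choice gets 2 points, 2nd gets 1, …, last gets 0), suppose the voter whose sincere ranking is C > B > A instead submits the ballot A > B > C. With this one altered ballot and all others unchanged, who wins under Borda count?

A

Borda totals with the altered ballot: A 7, B 6, C 2.
The switch changes the winner from B to A.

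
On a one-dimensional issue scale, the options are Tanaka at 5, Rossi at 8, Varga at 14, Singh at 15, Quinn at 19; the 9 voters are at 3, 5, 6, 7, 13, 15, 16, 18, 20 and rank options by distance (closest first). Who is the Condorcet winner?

With single-peaked preferences on a line, the Condorcet winner is the candidate closest to the median voter.
The median voter (position 13) is closest to Varga at 14.
Check: Varga vs Quinn — voters closer to Varga: 7 of 9.

Varga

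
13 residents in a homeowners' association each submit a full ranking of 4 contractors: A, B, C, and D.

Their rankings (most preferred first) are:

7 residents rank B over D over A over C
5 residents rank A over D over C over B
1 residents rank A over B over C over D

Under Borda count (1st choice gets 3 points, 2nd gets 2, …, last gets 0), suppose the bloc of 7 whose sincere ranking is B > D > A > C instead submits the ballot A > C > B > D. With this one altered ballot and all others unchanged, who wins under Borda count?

A

Borda totals with the altered ballot: A 39, B 9, C 20, D 10.
The winner is unchanged: still A.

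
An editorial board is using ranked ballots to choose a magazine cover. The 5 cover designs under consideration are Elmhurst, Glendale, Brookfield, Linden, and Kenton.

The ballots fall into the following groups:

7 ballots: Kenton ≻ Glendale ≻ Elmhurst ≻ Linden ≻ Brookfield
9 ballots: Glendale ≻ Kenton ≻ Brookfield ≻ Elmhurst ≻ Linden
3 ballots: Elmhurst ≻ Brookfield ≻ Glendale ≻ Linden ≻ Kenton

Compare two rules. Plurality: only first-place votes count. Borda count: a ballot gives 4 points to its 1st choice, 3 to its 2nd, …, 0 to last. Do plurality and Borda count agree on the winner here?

Plurality first-place counts: Elmhurst 3, Glendale 9, Brookfield 0, Linden 0, Kenton 7 → Glendale.
Borda totals: Elmhurst 35, Glendale 63, Brookfield 27, Linden 10, Kenton 55 → Glendale.
The two rules agree on Glendale.

Yes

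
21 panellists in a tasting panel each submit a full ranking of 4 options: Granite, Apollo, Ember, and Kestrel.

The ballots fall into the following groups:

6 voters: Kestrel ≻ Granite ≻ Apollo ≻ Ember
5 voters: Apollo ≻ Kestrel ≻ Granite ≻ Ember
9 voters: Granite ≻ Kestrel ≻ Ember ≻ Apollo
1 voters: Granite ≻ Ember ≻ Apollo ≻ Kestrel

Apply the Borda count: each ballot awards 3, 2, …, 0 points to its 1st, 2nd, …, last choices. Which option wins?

Borda scores:
  Granite: 6·2 + 5·1 + 9·3 + 3 = 47
  Apollo: 6·1 + 5·3 + 9·0 + 1 = 22
  Ember: 6·0 + 5·0 + 9·1 + 2 = 11
  Kestrel: 6·3 + 5·2 + 9·2 + 0 = 46
Granite has the highest total.

Granite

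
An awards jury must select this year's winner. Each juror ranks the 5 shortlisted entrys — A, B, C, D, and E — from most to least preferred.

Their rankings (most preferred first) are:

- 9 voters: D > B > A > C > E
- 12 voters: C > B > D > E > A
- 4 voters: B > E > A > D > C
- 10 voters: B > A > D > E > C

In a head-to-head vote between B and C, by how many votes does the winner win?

11

Ballots ranking B above C: 9+4+10 = 23.
Ballots ranking C above B: 12.
B wins 23–12, a margin of 11.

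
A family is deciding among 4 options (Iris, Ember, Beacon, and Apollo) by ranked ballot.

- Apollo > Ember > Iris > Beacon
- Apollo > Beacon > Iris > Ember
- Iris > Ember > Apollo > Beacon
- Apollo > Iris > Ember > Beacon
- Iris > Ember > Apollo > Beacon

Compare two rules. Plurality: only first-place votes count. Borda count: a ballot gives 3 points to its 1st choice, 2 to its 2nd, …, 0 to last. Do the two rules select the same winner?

Plurality first-place counts: Iris 2, Ember 0, Beacon 0, Apollo 3 → Apollo.
Borda totals: Iris 10, Ember 7, Beacon 2, Apollo 11 → Apollo.
The two rules agree on Apollo.

Yes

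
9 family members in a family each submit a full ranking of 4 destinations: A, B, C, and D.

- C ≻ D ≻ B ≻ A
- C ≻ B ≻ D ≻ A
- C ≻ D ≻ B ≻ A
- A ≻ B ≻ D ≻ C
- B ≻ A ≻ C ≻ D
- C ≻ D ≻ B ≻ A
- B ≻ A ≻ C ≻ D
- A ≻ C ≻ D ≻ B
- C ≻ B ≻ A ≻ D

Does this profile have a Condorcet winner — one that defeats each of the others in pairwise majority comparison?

Head-to-head results (9 voters total):
A vs B: B wins 7–2.
A vs C: C wins 5–4.
A vs D: A wins 5–4.
B vs C: C wins 6–3.
B vs D: B wins 5–4.
C vs D: C wins 8–1.
C beats each rival — A (5–4), B (6–3), D (8–1) — so C is the Condorcet winner.

Yes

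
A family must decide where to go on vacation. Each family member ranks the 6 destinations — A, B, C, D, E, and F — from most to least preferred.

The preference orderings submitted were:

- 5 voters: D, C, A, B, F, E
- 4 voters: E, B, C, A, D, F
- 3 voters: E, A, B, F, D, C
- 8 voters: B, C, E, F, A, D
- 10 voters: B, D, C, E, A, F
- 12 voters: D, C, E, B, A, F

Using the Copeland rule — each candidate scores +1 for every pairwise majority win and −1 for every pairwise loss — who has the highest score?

Pairwise results:
  A vs B: B wins 34–8.
  A vs C: C wins 39–3.
  A vs D: D wins 27–15.
  A vs E: E wins 37–5.
  A vs F: A wins 34–8.
  B vs C: B wins 25–17.
  B vs D: B wins 25–17.
  B vs E: B wins 23–19.
  B vs F: B wins 42–0.
  C vs D: D wins 30–12.
  C vs E: C wins 35–7.
  C vs F: C wins 39–3.
  D vs E: D wins 27–15.
  D vs F: D wins 31–11.
  E vs F: E wins 37–5.
Copeland scores (wins − losses):
  A: 1 − 4 = -3
  B: 5 − 0 = 5
  C: 3 − 2 = 1
  D: 4 − 1 = 3
  E: 2 − 3 = -1
  F: 0 − 5 = -5
B has the best Copeland score.

B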